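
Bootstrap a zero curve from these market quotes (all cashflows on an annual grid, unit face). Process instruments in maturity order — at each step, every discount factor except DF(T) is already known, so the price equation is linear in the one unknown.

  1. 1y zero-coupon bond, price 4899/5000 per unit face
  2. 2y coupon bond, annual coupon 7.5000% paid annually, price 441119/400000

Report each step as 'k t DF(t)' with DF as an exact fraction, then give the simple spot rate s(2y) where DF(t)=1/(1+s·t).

step 1 [1y] zero: DF = P = 4899/5000 ≈ 0.979800
step 2 [2y] bond c/1=3/40: DF=(441119/400000 − 3/40·(0.979800))/(1+3/40) = 383/400 ≈ 0.957500

1 1 4899/5000
2 2 383/400
s(2y) = (1/(383/400) − 1)/(2) = 17/766 ≈ 2.2193%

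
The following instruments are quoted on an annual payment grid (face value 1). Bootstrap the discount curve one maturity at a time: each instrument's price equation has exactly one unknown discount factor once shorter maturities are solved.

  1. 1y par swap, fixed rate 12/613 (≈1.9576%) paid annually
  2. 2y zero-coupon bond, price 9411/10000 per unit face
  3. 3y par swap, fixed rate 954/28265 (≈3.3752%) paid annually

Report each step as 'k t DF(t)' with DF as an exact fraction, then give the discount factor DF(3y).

step 1 [1y] swap r/1=12/613: DF=(1 − 12/613·(0))/(1+12/613) = 613/625 ≈ 0.980800
step 2 [2y] zero: DF = P = 9411/10000 ≈ 0.941100
step 3 [3y] swap r/1=954/28265: DF=(1 − 954/28265·(0.980800+0.941100))/(1+954/28265) = 4523/5000 ≈ 0.904600

1 1 613/625
2 2 9411/10000
3 3 4523/5000
DF(3y) = 4523/5000 ≈ 0.904600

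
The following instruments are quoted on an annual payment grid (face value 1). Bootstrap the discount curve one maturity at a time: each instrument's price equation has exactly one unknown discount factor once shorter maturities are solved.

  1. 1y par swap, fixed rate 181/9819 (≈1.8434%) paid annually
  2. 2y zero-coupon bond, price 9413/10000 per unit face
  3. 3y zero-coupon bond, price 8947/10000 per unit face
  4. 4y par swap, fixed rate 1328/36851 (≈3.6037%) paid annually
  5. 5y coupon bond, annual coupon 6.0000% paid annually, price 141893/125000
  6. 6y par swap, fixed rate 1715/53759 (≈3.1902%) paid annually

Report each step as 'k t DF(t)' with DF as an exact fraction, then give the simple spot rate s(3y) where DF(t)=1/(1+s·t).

1 1 9819/10000
2 2 9413/10000
3 3 8947/10000
4 4 542/625
5 5 8623/10000
6 6 1657/2000
s(3y) = (1/(8947/10000) − 1)/(3) = 351/8947 ≈ 3.9231%

step 1 [1y] swap r/1=181/9819: DF=(1 − 181/9819·(0))/(1+181/9819) = 9819/10000 ≈ 0.981900
step 2 [2y] zero: DF = P = 9413/10000 ≈ 0.941300
step 3 [3y] zero: DF = P = 8947/10000 ≈ 0.894700
step 4 [4y] swap r/1=1328/36851: DF=(1 − 1328/36851·(0.981900+0.941300+0.894700))/(1+1328/36851) = 542/625 ≈ 0.867200
step 5 [5y] bond c/1=3/50: DF=(141893/125000 − 3/50·(0.981900+0.941300+0.894700+0.867200))/(1+3/50) = 8623/10000 ≈ 0.862300
step 6 [6y] swap r/1=1715/53759: DF=(1 − 1715/53759·(0.981900+0.941300+0.894700+0.867200+0.862300))/(1+1715/53759) = 1657/2000 ≈ 0.828500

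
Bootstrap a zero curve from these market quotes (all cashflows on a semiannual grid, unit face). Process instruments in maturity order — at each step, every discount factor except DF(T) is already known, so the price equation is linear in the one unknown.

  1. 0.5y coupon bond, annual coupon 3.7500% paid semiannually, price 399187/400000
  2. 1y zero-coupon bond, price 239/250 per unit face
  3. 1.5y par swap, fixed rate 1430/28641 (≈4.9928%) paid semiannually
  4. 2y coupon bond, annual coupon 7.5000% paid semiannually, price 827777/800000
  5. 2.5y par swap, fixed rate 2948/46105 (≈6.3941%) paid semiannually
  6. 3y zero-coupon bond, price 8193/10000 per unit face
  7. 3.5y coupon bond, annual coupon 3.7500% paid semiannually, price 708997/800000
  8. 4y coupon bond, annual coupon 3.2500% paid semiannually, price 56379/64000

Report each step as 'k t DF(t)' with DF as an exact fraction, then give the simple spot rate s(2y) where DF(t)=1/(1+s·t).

1 1/2 2449/2500
2 1 239/250
3 3/2 1857/2000
4 2 4469/5000
5 5/2 4263/5000
6 3 8193/10000
7 7/2 77/100
8 4 7677/10000
s(2y) = (1/(4469/5000) − 1)/(2) = 531/8938 ≈ 5.9409%

step 1 [0.5y] bond c/2=3/160: DF=(399187/400000 − 3/160·(0))/(1+3/160) = 2449/2500 ≈ 0.979600
step 2 [1y] zero: DF = P = 239/250 ≈ 0.956000
step 3 [1.5y] swap r/2=715/28641: DF=(1 − 715/28641·(0.979600+0.956000))/(1+715/28641) = 1857/2000 ≈ 0.928500
step 4 [2y] bond c/2=3/80: DF=(827777/800000 − 3/80·(0.979600+0.956000+0.928500))/(1+3/80) = 4469/5000 ≈ 0.893800
step 5 [2.5y] swap r/2=1474/46105: DF=(1 − 1474/46105·(0.979600+0.956000+0.928500+0.893800))/(1+1474/46105) = 4263/5000 ≈ 0.852600
step 6 [3y] zero: DF = P = 8193/10000 ≈ 0.819300
step 7 [3.5y] bond c/2=3/160: DF=(708997/800000 − 3/160·(0.979600+0.956000+0.928500+0.893800+0.852600+0.819300))/(1+3/160) = 77/100 ≈ 0.770000
step 8 [4y] bond c/2=13/800: DF=(56379/64000 − 13/800·(0.979600+0.956000+0.928500+0.893800+0.852600+0.819300+0.770000))/(1+13/800) = 7677/10000 ≈ 0.767700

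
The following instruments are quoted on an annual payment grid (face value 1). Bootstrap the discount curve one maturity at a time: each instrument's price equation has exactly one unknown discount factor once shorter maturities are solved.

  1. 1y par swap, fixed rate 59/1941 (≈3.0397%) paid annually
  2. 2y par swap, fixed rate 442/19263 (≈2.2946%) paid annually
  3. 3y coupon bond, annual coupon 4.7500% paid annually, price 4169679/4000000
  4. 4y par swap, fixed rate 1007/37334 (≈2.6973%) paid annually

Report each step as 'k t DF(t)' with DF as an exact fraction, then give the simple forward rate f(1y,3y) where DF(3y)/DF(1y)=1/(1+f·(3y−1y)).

step 1 [1y] swap r/1=59/1941: DF=(1 − 59/1941·(0))/(1+59/1941) = 1941/2000 ≈ 0.970500
step 2 [2y] swap r/1=442/19263: DF=(1 − 442/19263·(0.970500))/(1+442/19263) = 4779/5000 ≈ 0.955800
step 3 [3y] bond c/1=19/400: DF=(4169679/4000000 − 19/400·(0.970500+0.955800))/(1+19/400) = 4539/5000 ≈ 0.907800
step 4 [4y] swap r/1=1007/37334: DF=(1 − 1007/37334·(0.970500+0.955800+0.907800))/(1+1007/37334) = 8993/10000 ≈ 0.899300

1 1 1941/2000
2 2 4779/5000
3 3 4539/5000
4 4 8993/10000
f(1y,3y) = ((1941/2000)/(4539/5000) − 1)/(2) = 209/6052 ≈ 3.4534%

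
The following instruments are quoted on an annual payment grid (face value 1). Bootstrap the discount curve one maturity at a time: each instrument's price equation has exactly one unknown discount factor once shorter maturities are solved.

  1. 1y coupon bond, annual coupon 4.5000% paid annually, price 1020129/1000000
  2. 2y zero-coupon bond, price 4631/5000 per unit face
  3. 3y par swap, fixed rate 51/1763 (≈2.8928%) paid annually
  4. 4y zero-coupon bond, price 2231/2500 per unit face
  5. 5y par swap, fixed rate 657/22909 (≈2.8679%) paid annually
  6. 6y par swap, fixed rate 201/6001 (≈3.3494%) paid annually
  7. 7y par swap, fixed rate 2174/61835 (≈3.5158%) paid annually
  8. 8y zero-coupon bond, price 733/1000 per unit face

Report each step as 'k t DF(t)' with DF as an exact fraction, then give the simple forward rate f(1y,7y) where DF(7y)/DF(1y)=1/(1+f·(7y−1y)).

1 1 4881/5000
2 2 4631/5000
3 3 574/625
4 4 2231/2500
5 5 4343/5000
6 6 8191/10000
7 7 3913/5000
8 8 733/1000
f(1y,7y) = ((4881/5000)/(3913/5000) − 1)/(6) = 484/11739 ≈ 4.1230%

step 1 [1y] bond c/1=9/200: DF=(1020129/1000000 − 9/200·(0))/(1+9/200) = 4881/5000 ≈ 0.976200
step 2 [2y] zero: DF = P = 4631/5000 ≈ 0.926200
step 3 [3y] swap r/1=51/1763: DF=(1 − 51/1763·(0.976200+0.926200))/(1+51/1763) = 574/625 ≈ 0.918400
step 4 [4y] zero: DF = P = 2231/2500 ≈ 0.892400
step 5 [5y] swap r/1=657/22909: DF=(1 − 657/22909·(0.976200+0.926200+0.918400+0.892400))/(1+657/22909) = 4343/5000 ≈ 0.868600
step 6 [6y] swap r/1=201/6001: DF=(1 − 201/6001·(0.976200+0.926200+0.918400+0.892400+0.868600))/(1+201/6001) = 8191/10000 ≈ 0.819100
step 7 [7y] swap r/1=2174/61835: DF=(1 − 2174/61835·(0.976200+0.926200+0.918400+0.892400+0.868600+0.819100))/(1+2174/61835) = 3913/5000 ≈ 0.782600
step 8 [8y] zero: DF = P = 733/1000 ≈ 0.733000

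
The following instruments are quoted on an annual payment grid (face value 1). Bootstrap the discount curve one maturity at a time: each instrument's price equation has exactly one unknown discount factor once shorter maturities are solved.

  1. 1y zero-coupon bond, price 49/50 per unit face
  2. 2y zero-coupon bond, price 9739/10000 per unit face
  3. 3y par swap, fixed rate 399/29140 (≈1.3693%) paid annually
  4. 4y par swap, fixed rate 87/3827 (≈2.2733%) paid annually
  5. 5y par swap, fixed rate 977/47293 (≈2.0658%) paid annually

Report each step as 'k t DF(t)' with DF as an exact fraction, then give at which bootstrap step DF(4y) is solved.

step 1 [1y] zero: DF = P = 49/50 ≈ 0.980000
step 2 [2y] zero: DF = P = 9739/10000 ≈ 0.973900
step 3 [3y] swap r/1=399/29140: DF=(1 − 399/29140·(0.980000+0.973900))/(1+399/29140) = 9601/10000 ≈ 0.960100
step 4 [4y] swap r/1=87/3827: DF=(1 − 87/3827·(0.980000+0.973900+0.960100))/(1+87/3827) = 913/1000 ≈ 0.913000
step 5 [5y] swap r/1=977/47293: DF=(1 − 977/47293·(0.980000+0.973900+0.960100+0.913000))/(1+977/47293) = 9023/10000 ≈ 0.902300

1 1 49/50
2 2 9739/10000
3 3 9601/10000
4 4 913/1000
5 5 9023/10000
DF(4y) is solved at step 4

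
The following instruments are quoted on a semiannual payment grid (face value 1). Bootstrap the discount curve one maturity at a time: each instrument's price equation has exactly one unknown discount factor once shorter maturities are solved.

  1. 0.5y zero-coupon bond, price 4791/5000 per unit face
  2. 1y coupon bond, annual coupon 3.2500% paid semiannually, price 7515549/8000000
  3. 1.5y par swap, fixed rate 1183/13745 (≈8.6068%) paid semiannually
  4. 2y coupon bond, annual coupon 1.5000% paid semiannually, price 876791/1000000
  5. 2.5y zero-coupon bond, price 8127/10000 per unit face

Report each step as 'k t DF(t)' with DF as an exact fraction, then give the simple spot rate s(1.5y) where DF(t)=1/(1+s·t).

step 1 [0.5y] zero: DF = P = 4791/5000 ≈ 0.958200
step 2 [1y] bond c/2=13/800: DF=(7515549/8000000 − 13/800·(0.958200))/(1+13/800) = 9091/10000 ≈ 0.909100
step 3 [1.5y] swap r/2=1183/27490: DF=(1 − 1183/27490·(0.958200+0.909100))/(1+1183/27490) = 8817/10000 ≈ 0.881700
step 4 [2y] bond c/2=3/400: DF=(876791/1000000 − 3/400·(0.958200+0.909100+0.881700))/(1+3/400) = 4249/5000 ≈ 0.849800
step 5 [2.5y] zero: DF = P = 8127/10000 ≈ 0.812700

1 1/2 4791/5000
2 1 9091/10000
3 3/2 8817/10000
4 2 4249/5000
5 5/2 8127/10000
s(1.5y) = (1/(8817/10000) − 1)/(3/2) = 2366/26451 ≈ 8.9448%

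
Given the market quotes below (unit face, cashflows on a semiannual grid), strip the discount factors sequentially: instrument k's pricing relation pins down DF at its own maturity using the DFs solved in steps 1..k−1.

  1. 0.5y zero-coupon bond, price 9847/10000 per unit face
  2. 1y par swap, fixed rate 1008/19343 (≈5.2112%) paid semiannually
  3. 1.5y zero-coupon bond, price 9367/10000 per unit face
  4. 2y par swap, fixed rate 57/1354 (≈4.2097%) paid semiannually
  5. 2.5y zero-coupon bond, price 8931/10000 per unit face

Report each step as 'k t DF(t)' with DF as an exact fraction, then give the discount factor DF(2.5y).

step 1 [0.5y] zero: DF = P = 9847/10000 ≈ 0.984700
step 2 [1y] swap r/2=504/19343: DF=(1 − 504/19343·(0.984700))/(1+504/19343) = 1187/1250 ≈ 0.949600
step 3 [1.5y] zero: DF = P = 9367/10000 ≈ 0.936700
step 4 [2y] swap r/2=57/2708: DF=(1 − 57/2708·(0.984700+0.949600+0.936700))/(1+57/2708) = 4601/5000 ≈ 0.920200
step 5 [2.5y] zero: DF = P = 8931/10000 ≈ 0.893100

1 1/2 9847/10000
2 1 1187/1250
3 3/2 9367/10000
4 2 4601/5000
5 5/2 8931/10000
DF(2.5y) = 8931/10000 ≈ 0.893100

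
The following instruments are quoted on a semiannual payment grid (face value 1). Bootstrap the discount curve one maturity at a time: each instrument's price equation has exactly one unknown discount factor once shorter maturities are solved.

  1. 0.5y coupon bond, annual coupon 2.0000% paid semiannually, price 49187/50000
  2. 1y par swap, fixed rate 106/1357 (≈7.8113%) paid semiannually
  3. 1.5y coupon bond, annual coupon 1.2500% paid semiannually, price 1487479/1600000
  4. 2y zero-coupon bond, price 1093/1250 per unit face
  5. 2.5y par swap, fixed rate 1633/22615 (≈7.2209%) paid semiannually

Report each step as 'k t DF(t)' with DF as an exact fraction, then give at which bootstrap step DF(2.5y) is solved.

1 1/2 487/500
2 1 4629/5000
3 3/2 9121/10000
4 2 1093/1250
5 5/2 8367/10000
DF(2.5y) is solved at step 5

step 1 [0.5y] bond c/2=1/100: DF=(49187/50000 − 1/100·(0))/(1+1/100) = 487/500 ≈ 0.974000
step 2 [1y] swap r/2=53/1357: DF=(1 − 53/1357·(0.974000))/(1+53/1357) = 4629/5000 ≈ 0.925800
step 3 [1.5y] bond c/2=1/160: DF=(1487479/1600000 − 1/160·(0.974000+0.925800))/(1+1/160) = 9121/10000 ≈ 0.912100
step 4 [2y] zero: DF = P = 1093/1250 ≈ 0.874400
step 5 [2.5y] swap r/2=1633/45230: DF=(1 − 1633/45230·(0.974000+0.925800+0.912100+0.874400))/(1+1633/45230) = 8367/10000 ≈ 0.836700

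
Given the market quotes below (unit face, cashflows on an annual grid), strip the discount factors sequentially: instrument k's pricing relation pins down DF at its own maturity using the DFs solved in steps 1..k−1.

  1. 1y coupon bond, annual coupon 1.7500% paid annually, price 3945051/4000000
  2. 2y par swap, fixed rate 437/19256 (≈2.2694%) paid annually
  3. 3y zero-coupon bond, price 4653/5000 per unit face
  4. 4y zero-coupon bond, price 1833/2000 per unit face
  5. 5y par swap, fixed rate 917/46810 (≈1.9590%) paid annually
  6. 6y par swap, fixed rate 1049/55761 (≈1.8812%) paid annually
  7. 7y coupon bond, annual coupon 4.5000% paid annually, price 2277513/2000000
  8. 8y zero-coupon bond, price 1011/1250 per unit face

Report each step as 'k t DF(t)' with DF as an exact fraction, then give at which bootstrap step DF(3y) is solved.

step 1 [1y] bond c/1=7/400: DF=(3945051/4000000 − 7/400·(0))/(1+7/400) = 9693/10000 ≈ 0.969300
step 2 [2y] swap r/1=437/19256: DF=(1 − 437/19256·(0.969300))/(1+437/19256) = 9563/10000 ≈ 0.956300
step 3 [3y] zero: DF = P = 4653/5000 ≈ 0.930600
step 4 [4y] zero: DF = P = 1833/2000 ≈ 0.916500
step 5 [5y] swap r/1=917/46810: DF=(1 − 917/46810·(0.969300+0.956300+0.930600+0.916500))/(1+917/46810) = 9083/10000 ≈ 0.908300
step 6 [6y] swap r/1=1049/55761: DF=(1 − 1049/55761·(0.969300+0.956300+0.930600+0.916500+0.908300))/(1+1049/55761) = 8951/10000 ≈ 0.895100
step 7 [7y] bond c/1=9/200: DF=(2277513/2000000 − 9/200·(0.969300+0.956300+0.930600+0.916500+0.908300+0.895100))/(1+9/200) = 531/625 ≈ 0.849600
step 8 [8y] zero: DF = P = 1011/1250 ≈ 0.808800

1 1 9693/10000
2 2 9563/10000
3 3 4653/5000
4 4 1833/2000
5 5 9083/10000
6 6 8951/10000
7 7 531/625
8 8 1011/1250
DF(3y) is solved at step 3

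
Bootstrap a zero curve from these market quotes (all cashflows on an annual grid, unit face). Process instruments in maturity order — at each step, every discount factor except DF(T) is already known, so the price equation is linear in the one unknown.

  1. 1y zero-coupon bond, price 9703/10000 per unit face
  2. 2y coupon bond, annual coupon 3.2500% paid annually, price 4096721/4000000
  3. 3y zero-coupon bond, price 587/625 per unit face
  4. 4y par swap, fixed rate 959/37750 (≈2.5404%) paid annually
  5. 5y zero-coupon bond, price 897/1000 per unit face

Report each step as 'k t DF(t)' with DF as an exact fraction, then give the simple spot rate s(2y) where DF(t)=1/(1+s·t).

1 1 9703/10000
2 2 4807/5000
3 3 587/625
4 4 9041/10000
5 5 897/1000
s(2y) = (1/(4807/5000) − 1)/(2) = 193/9614 ≈ 2.0075%

step 1 [1y] zero: DF = P = 9703/10000 ≈ 0.970300
step 2 [2y] bond c/1=13/400: DF=(4096721/4000000 − 13/400·(0.970300))/(1+13/400) = 4807/5000 ≈ 0.961400
step 3 [3y] zero: DF = P = 587/625 ≈ 0.939200
step 4 [4y] swap r/1=959/37750: DF=(1 − 959/37750·(0.970300+0.961400+0.939200))/(1+959/37750) = 9041/10000 ≈ 0.904100
step 5 [5y] zero: DF = P = 897/1000 ≈ 0.897000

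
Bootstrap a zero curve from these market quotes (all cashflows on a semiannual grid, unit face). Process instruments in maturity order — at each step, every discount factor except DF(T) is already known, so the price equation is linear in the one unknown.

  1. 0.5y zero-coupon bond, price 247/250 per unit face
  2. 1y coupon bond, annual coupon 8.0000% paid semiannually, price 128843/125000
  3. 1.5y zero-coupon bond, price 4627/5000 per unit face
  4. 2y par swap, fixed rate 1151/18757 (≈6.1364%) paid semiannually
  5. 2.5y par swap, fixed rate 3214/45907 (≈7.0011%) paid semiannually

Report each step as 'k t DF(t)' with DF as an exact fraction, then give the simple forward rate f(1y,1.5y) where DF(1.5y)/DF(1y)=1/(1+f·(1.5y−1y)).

1 1/2 247/250
2 1 9531/10000
3 3/2 4627/5000
4 2 8849/10000
5 5/2 8393/10000
f(1y,1.5y) = ((9531/10000)/(4627/5000) − 1)/(1/2) = 277/4627 ≈ 5.9866%

step 1 [0.5y] zero: DF = P = 247/250 ≈ 0.988000
step 2 [1y] bond c/2=1/25: DF=(128843/125000 − 1/25·(0.988000))/(1+1/25) = 9531/10000 ≈ 0.953100
step 3 [1.5y] zero: DF = P = 4627/5000 ≈ 0.925400
step 4 [2y] swap r/2=1151/37514: DF=(1 − 1151/37514·(0.988000+0.953100+0.925400))/(1+1151/37514) = 8849/10000 ≈ 0.884900
step 5 [2.5y] swap r/2=1607/45907: DF=(1 − 1607/45907·(0.988000+0.953100+0.925400+0.884900))/(1+1607/45907) = 8393/10000 ≈ 0.839300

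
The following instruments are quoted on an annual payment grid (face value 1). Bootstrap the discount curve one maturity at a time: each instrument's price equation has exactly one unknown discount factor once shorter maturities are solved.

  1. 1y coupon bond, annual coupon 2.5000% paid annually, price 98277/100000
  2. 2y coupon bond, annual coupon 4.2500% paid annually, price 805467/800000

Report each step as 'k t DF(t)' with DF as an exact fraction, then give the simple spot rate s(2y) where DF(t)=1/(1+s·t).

step 1 [1y] bond c/1=1/40: DF=(98277/100000 − 1/40·(0))/(1+1/40) = 2397/2500 ≈ 0.958800
step 2 [2y] bond c/1=17/400: DF=(805467/800000 − 17/400·(0.958800))/(1+17/400) = 9267/10000 ≈ 0.926700

1 1 2397/2500
2 2 9267/10000
s(2y) = (1/(9267/10000) − 1)/(2) = 733/18534 ≈ 3.9549%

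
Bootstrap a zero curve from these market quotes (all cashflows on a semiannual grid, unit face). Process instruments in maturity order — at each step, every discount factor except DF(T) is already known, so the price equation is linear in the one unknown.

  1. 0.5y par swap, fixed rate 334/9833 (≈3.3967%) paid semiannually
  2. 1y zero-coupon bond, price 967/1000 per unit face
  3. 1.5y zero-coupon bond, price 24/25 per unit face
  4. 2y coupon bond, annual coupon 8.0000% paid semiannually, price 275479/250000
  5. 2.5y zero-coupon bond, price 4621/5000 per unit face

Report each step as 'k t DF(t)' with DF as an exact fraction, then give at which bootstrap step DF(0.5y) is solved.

1 1/2 9833/10000
2 1 967/1000
3 3/2 24/25
4 2 2369/2500
5 5/2 4621/5000
DF(0.5y) is solved at step 1

step 1 [0.5y] swap r/2=167/9833: DF=(1 − 167/9833·(0))/(1+167/9833) = 9833/10000 ≈ 0.983300
step 2 [1y] zero: DF = P = 967/1000 ≈ 0.967000
step 3 [1.5y] zero: DF = P = 24/25 ≈ 0.960000
step 4 [2y] bond c/2=1/25: DF=(275479/250000 − 1/25·(0.983300+0.967000+0.960000))/(1+1/25) = 2369/2500 ≈ 0.947600
step 5 [2.5y] zero: DF = P = 4621/5000 ≈ 0.924200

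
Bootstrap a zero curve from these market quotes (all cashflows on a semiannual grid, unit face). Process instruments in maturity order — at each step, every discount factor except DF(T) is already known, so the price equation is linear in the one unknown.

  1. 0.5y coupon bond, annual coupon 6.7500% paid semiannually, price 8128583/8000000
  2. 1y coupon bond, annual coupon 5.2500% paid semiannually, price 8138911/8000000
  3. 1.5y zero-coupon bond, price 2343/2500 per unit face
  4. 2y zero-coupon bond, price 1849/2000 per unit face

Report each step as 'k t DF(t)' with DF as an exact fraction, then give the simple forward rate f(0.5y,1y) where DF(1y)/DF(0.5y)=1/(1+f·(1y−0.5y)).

step 1 [0.5y] bond c/2=27/800: DF=(8128583/8000000 − 27/800·(0))/(1+27/800) = 9829/10000 ≈ 0.982900
step 2 [1y] bond c/2=21/800: DF=(8138911/8000000 − 21/800·(0.982900))/(1+21/800) = 4831/5000 ≈ 0.966200
step 3 [1.5y] zero: DF = P = 2343/2500 ≈ 0.937200
step 4 [2y] zero: DF = P = 1849/2000 ≈ 0.924500

1 1/2 9829/10000
2 1 4831/5000
3 3/2 2343/2500
4 2 1849/2000
f(0.5y,1y) = ((9829/10000)/(4831/5000) − 1)/(1/2) = 167/4831 ≈ 3.4568%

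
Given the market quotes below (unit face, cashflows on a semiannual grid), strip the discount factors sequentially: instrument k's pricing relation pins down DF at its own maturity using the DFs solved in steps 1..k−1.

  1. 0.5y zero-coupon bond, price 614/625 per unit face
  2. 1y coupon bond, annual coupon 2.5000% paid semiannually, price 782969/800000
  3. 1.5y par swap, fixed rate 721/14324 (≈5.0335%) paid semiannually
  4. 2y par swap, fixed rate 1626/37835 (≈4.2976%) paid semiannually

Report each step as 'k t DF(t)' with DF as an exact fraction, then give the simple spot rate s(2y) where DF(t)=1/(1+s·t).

step 1 [0.5y] zero: DF = P = 614/625 ≈ 0.982400
step 2 [1y] bond c/2=1/80: DF=(782969/800000 − 1/80·(0.982400))/(1+1/80) = 1909/2000 ≈ 0.954500
step 3 [1.5y] swap r/2=721/28648: DF=(1 − 721/28648·(0.982400+0.954500))/(1+721/28648) = 9279/10000 ≈ 0.927900
step 4 [2y] swap r/2=813/37835: DF=(1 − 813/37835·(0.982400+0.954500+0.927900))/(1+813/37835) = 9187/10000 ≈ 0.918700

1 1/2 614/625
2 1 1909/2000
3 3/2 9279/10000
4 2 9187/10000
s(2y) = (1/(9187/10000) − 1)/(2) = 813/18374 ≈ 4.4247%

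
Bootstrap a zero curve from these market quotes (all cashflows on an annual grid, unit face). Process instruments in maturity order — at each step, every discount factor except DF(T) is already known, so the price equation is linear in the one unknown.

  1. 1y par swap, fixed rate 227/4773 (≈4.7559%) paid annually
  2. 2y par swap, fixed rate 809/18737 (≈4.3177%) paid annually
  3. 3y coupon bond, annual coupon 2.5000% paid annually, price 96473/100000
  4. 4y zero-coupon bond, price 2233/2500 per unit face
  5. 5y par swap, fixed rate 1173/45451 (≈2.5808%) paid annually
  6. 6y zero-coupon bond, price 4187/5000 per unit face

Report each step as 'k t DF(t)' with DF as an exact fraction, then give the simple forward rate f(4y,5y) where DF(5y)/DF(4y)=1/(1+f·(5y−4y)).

1 1 4773/5000
2 2 9191/10000
3 3 1791/2000
4 4 2233/2500
5 5 8827/10000
6 6 4187/5000
f(4y,5y) = ((2233/2500)/(8827/10000) − 1)/(1) = 15/1261 ≈ 1.1895%

step 1 [1y] swap r/1=227/4773: DF=(1 − 227/4773·(0))/(1+227/4773) = 4773/5000 ≈ 0.954600
step 2 [2y] swap r/1=809/18737: DF=(1 − 809/18737·(0.954600))/(1+809/18737) = 9191/10000 ≈ 0.919100
step 3 [3y] bond c/1=1/40: DF=(96473/100000 − 1/40·(0.954600+0.919100))/(1+1/40) = 1791/2000 ≈ 0.895500
step 4 [4y] zero: DF = P = 2233/2500 ≈ 0.893200
step 5 [5y] swap r/1=1173/45451: DF=(1 − 1173/45451·(0.954600+0.919100+0.895500+0.893200))/(1+1173/45451) = 8827/10000 ≈ 0.882700
step 6 [6y] zero: DF = P = 4187/5000 ≈ 0.837400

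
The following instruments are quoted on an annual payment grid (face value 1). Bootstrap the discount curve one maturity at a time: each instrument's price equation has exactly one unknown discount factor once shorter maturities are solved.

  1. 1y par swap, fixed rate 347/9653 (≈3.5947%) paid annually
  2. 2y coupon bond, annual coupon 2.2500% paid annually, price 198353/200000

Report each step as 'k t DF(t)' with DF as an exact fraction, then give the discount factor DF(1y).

1 1 9653/10000
2 2 9487/10000
DF(1y) = 9653/10000 ≈ 0.965300

step 1 [1y] swap r/1=347/9653: DF=(1 − 347/9653·(0))/(1+347/9653) = 9653/10000 ≈ 0.965300
step 2 [2y] bond c/1=9/400: DF=(198353/200000 − 9/400·(0.965300))/(1+9/400) = 9487/10000 ≈ 0.948700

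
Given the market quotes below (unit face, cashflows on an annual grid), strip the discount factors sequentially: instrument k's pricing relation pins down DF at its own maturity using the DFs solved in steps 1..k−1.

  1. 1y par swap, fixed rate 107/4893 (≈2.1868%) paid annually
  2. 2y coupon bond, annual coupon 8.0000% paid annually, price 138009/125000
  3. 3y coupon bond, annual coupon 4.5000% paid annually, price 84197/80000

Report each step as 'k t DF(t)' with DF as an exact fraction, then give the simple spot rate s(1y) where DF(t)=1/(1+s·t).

step 1 [1y] swap r/1=107/4893: DF=(1 − 107/4893·(0))/(1+107/4893) = 4893/5000 ≈ 0.978600
step 2 [2y] bond c/1=2/25: DF=(138009/125000 − 2/25·(0.978600))/(1+2/25) = 4749/5000 ≈ 0.949800
step 3 [3y] bond c/1=9/200: DF=(84197/80000 − 9/200·(0.978600+0.949800))/(1+9/200) = 9241/10000 ≈ 0.924100

1 1 4893/5000
2 2 4749/5000
3 3 9241/10000
s(1y) = (1/(4893/5000) − 1)/(1) = 107/4893 ≈ 2.1868%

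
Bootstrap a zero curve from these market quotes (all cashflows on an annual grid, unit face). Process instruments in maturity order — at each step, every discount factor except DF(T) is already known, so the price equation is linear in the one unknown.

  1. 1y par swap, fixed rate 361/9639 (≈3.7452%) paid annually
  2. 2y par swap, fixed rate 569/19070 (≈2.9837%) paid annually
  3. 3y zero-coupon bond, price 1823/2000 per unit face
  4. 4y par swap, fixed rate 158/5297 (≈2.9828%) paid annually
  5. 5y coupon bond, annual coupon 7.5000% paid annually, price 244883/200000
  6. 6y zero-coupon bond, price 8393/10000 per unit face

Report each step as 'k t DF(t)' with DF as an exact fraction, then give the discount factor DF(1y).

1 1 9639/10000
2 2 9431/10000
3 3 1823/2000
4 4 4447/5000
5 5 8803/10000
6 6 8393/10000
DF(1y) = 9639/10000 ≈ 0.963900

step 1 [1y] swap r/1=361/9639: DF=(1 − 361/9639·(0))/(1+361/9639) = 9639/10000 ≈ 0.963900
step 2 [2y] swap r/1=569/19070: DF=(1 − 569/19070·(0.963900))/(1+569/19070) = 9431/10000 ≈ 0.943100
step 3 [3y] zero: DF = P = 1823/2000 ≈ 0.911500
step 4 [4y] swap r/1=158/5297: DF=(1 − 158/5297·(0.963900+0.943100+0.911500))/(1+158/5297) = 4447/5000 ≈ 0.889400
step 5 [5y] bond c/1=3/40: DF=(244883/200000 − 3/40·(0.963900+0.943100+0.911500+0.889400))/(1+3/40) = 8803/10000 ≈ 0.880300
step 6 [6y] zero: DF = P = 8393/10000 ≈ 0.839300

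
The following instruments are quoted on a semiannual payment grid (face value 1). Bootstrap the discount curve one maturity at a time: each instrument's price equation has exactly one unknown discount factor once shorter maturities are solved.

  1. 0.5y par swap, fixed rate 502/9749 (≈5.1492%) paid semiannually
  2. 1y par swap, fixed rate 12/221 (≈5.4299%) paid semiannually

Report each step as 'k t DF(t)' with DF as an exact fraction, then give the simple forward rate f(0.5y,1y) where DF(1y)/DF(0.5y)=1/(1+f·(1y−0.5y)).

1 1/2 9749/10000
2 1 4739/5000
f(0.5y,1y) = ((9749/10000)/(4739/5000) − 1)/(1/2) = 271/4739 ≈ 5.7185%

step 1 [0.5y] swap r/2=251/9749: DF=(1 − 251/9749·(0))/(1+251/9749) = 9749/10000 ≈ 0.974900
step 2 [1y] swap r/2=6/221: DF=(1 − 6/221·(0.974900))/(1+6/221) = 4739/5000 ≈ 0.947800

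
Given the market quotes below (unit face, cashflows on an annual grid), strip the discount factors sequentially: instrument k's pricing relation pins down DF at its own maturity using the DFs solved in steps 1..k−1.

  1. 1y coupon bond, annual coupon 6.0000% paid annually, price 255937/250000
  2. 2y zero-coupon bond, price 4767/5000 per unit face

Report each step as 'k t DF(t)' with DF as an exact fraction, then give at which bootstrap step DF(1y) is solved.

1 1 4829/5000
2 2 4767/5000
DF(1y) is solved at step 1

step 1 [1y] bond c/1=3/50: DF=(255937/250000 − 3/50·(0))/(1+3/50) = 4829/5000 ≈ 0.965800
step 2 [2y] zero: DF = P = 4767/5000 ≈ 0.953400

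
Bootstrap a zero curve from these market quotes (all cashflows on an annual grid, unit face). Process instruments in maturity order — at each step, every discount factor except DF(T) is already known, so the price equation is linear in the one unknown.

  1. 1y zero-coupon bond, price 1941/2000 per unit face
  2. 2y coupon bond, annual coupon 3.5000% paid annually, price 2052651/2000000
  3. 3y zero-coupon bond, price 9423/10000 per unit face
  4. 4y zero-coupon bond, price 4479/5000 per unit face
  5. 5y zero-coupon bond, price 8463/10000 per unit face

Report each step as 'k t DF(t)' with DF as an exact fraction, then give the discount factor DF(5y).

1 1 1941/2000
2 2 2397/2500
3 3 9423/10000
4 4 4479/5000
5 5 8463/10000
DF(5y) = 8463/10000 ≈ 0.846300

step 1 [1y] zero: DF = P = 1941/2000 ≈ 0.970500
step 2 [2y] bond c/1=7/200: DF=(2052651/2000000 − 7/200·(0.970500))/(1+7/200) = 2397/2500 ≈ 0.958800
step 3 [3y] zero: DF = P = 9423/10000 ≈ 0.942300
step 4 [4y] zero: DF = P = 4479/5000 ≈ 0.895800
step 5 [5y] zero: DF = P = 8463/10000 ≈ 0.846300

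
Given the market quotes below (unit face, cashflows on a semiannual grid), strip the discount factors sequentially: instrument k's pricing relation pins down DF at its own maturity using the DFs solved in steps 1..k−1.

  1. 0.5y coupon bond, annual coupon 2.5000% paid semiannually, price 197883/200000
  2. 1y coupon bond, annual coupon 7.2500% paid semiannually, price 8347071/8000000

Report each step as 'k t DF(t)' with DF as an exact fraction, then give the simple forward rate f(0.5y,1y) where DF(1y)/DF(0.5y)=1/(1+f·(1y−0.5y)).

step 1 [0.5y] bond c/2=1/80: DF=(197883/200000 − 1/80·(0))/(1+1/80) = 2443/2500 ≈ 0.977200
step 2 [1y] bond c/2=29/800: DF=(8347071/8000000 − 29/800·(0.977200))/(1+29/800) = 9727/10000 ≈ 0.972700

1 1/2 2443/2500
2 1 9727/10000
f(0.5y,1y) = ((2443/2500)/(9727/10000) − 1)/(1/2) = 90/9727 ≈ 0.9253%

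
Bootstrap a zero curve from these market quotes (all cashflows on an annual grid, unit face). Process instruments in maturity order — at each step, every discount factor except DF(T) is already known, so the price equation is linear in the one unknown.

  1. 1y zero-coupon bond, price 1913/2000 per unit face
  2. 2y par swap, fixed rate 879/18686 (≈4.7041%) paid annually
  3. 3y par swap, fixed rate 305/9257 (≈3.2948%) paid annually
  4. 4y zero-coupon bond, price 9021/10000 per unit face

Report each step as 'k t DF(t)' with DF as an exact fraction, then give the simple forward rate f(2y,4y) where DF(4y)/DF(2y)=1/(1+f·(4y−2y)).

1 1 1913/2000
2 2 9121/10000
3 3 1817/2000
4 4 9021/10000
f(2y,4y) = ((9121/10000)/(9021/10000) − 1)/(2) = 50/9021 ≈ 0.5543%

step 1 [1y] zero: DF = P = 1913/2000 ≈ 0.956500
step 2 [2y] swap r/1=879/18686: DF=(1 − 879/18686·(0.956500))/(1+879/18686) = 9121/10000 ≈ 0.912100
step 3 [3y] swap r/1=305/9257: DF=(1 − 305/9257·(0.956500+0.912100))/(1+305/9257) = 1817/2000 ≈ 0.908500
step 4 [4y] zero: DF = P = 9021/10000 ≈ 0.902100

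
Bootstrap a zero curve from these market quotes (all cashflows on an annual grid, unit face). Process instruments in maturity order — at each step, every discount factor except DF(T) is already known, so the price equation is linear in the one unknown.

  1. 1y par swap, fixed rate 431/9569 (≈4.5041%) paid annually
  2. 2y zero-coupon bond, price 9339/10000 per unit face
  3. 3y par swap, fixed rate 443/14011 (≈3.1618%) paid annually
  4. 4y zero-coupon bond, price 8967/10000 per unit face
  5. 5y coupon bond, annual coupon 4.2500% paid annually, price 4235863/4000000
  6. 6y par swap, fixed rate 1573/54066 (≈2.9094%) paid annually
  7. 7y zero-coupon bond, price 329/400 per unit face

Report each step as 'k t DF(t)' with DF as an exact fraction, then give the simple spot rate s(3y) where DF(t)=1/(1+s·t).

1 1 9569/10000
2 2 9339/10000
3 3 4557/5000
4 4 8967/10000
5 5 173/200
6 6 8427/10000
7 7 329/400
s(3y) = (1/(4557/5000) − 1)/(3) = 443/13671 ≈ 3.2404%

step 1 [1y] swap r/1=431/9569: DF=(1 − 431/9569·(0))/(1+431/9569) = 9569/10000 ≈ 0.956900
step 2 [2y] zero: DF = P = 9339/10000 ≈ 0.933900
step 3 [3y] swap r/1=443/14011: DF=(1 − 443/14011·(0.956900+0.933900))/(1+443/14011) = 4557/5000 ≈ 0.911400
step 4 [4y] zero: DF = P = 8967/10000 ≈ 0.896700
step 5 [5y] bond c/1=17/400: DF=(4235863/4000000 − 17/400·(0.956900+0.933900+0.911400+0.896700))/(1+17/400) = 173/200 ≈ 0.865000
step 6 [6y] swap r/1=1573/54066: DF=(1 − 1573/54066·(0.956900+0.933900+0.911400+0.896700+0.865000))/(1+1573/54066) = 8427/10000 ≈ 0.842700
step 7 [7y] zero: DF = P = 329/400 ≈ 0.822500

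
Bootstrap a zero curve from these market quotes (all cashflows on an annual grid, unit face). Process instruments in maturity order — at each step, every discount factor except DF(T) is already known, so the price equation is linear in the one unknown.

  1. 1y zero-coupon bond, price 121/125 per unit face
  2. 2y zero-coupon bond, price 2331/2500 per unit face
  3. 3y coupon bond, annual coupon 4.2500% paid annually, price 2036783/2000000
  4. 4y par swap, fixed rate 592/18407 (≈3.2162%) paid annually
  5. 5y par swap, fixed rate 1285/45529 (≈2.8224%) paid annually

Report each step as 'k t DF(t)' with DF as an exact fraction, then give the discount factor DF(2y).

1 1 121/125
2 2 2331/2500
3 3 4497/5000
4 4 551/625
5 5 1743/2000
DF(2y) = 2331/2500 ≈ 0.932400

step 1 [1y] zero: DF = P = 121/125 ≈ 0.968000
step 2 [2y] zero: DF = P = 2331/2500 ≈ 0.932400
step 3 [3y] bond c/1=17/400: DF=(2036783/2000000 − 17/400·(0.968000+0.932400))/(1+17/400) = 4497/5000 ≈ 0.899400
step 4 [4y] swap r/1=592/18407: DF=(1 − 592/18407·(0.968000+0.932400+0.899400))/(1+592/18407) = 551/625 ≈ 0.881600
step 5 [5y] swap r/1=1285/45529: DF=(1 − 1285/45529·(0.968000+0.932400+0.899400+0.881600))/(1+1285/45529) = 1743/2000 ≈ 0.871500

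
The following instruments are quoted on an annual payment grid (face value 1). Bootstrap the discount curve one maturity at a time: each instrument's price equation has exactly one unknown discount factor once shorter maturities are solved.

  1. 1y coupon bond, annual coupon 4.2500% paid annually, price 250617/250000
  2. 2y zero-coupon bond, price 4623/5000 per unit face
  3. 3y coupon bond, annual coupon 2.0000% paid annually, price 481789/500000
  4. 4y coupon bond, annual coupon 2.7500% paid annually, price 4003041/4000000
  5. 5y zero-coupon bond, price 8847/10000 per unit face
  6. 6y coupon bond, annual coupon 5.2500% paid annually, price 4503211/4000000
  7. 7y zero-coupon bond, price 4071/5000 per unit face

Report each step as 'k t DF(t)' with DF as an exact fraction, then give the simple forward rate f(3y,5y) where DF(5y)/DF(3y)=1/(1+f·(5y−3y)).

step 1 [1y] bond c/1=17/400: DF=(250617/250000 − 17/400·(0))/(1+17/400) = 601/625 ≈ 0.961600
step 2 [2y] zero: DF = P = 4623/5000 ≈ 0.924600
step 3 [3y] bond c/1=1/50: DF=(481789/500000 − 1/50·(0.961600+0.924600))/(1+1/50) = 9077/10000 ≈ 0.907700
step 4 [4y] bond c/1=11/400: DF=(4003041/4000000 − 11/400·(0.961600+0.924600+0.907700))/(1+11/400) = 562/625 ≈ 0.899200
step 5 [5y] zero: DF = P = 8847/10000 ≈ 0.884700
step 6 [6y] bond c/1=21/400: DF=(4503211/4000000 − 21/400·(0.961600+0.924600+0.907700+0.899200+0.884700))/(1+21/400) = 8413/10000 ≈ 0.841300
step 7 [7y] zero: DF = P = 4071/5000 ≈ 0.814200

1 1 601/625
2 2 4623/5000
3 3 9077/10000
4 4 562/625
5 5 8847/10000
6 6 8413/10000
7 7 4071/5000
f(3y,5y) = ((9077/10000)/(8847/10000) − 1)/(2) = 115/8847 ≈ 1.2999%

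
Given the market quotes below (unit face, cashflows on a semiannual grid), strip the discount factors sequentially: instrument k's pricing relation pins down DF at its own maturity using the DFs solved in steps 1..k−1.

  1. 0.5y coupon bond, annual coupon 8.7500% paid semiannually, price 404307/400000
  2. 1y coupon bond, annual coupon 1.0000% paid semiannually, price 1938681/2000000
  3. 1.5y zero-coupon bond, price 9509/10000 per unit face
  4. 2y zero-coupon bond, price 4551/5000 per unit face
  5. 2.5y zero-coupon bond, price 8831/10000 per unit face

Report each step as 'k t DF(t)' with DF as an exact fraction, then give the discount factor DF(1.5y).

step 1 [0.5y] bond c/2=7/160: DF=(404307/400000 − 7/160·(0))/(1+7/160) = 2421/2500 ≈ 0.968400
step 2 [1y] bond c/2=1/200: DF=(1938681/2000000 − 1/200·(0.968400))/(1+1/200) = 9597/10000 ≈ 0.959700
step 3 [1.5y] zero: DF = P = 9509/10000 ≈ 0.950900
step 4 [2y] zero: DF = P = 4551/5000 ≈ 0.910200
step 5 [2.5y] zero: DF = P = 8831/10000 ≈ 0.883100

1 1/2 2421/2500
2 1 9597/10000
3 3/2 9509/10000
4 2 4551/5000
5 5/2 8831/10000
DF(1.5y) = 9509/10000 ≈ 0.950900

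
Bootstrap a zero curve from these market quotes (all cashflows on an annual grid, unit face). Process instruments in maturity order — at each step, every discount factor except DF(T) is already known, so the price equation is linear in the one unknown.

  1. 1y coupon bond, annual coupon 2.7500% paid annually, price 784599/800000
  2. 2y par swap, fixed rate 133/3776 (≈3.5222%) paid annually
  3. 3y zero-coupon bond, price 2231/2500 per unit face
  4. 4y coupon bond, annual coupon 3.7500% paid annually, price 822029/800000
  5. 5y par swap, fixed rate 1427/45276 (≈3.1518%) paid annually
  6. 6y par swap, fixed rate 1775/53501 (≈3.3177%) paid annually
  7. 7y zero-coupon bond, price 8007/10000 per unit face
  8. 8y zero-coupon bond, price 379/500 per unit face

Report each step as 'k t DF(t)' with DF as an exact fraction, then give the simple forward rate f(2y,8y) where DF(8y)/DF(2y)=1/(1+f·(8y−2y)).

1 1 1909/2000
2 2 1867/2000
3 3 2231/2500
4 4 8899/10000
5 5 8573/10000
6 6 329/400
7 7 8007/10000
8 8 379/500
f(2y,8y) = ((1867/2000)/(379/500) − 1)/(6) = 117/3032 ≈ 3.8588%

step 1 [1y] bond c/1=11/400: DF=(784599/800000 − 11/400·(0))/(1+11/400) = 1909/2000 ≈ 0.954500
step 2 [2y] swap r/1=133/3776: DF=(1 − 133/3776·(0.954500))/(1+133/3776) = 1867/2000 ≈ 0.933500
step 3 [3y] zero: DF = P = 2231/2500 ≈ 0.892400
step 4 [4y] bond c/1=3/80: DF=(822029/800000 − 3/80·(0.954500+0.933500+0.892400))/(1+3/80) = 8899/10000 ≈ 0.889900
step 5 [5y] swap r/1=1427/45276: DF=(1 − 1427/45276·(0.954500+0.933500+0.892400+0.889900))/(1+1427/45276) = 8573/10000 ≈ 0.857300
step 6 [6y] swap r/1=1775/53501: DF=(1 − 1775/53501·(0.954500+0.933500+0.892400+0.889900+0.857300))/(1+1775/53501) = 329/400 ≈ 0.822500
step 7 [7y] zero: DF = P = 8007/10000 ≈ 0.800700
step 8 [8y] zero: DF = P = 379/500 ≈ 0.758000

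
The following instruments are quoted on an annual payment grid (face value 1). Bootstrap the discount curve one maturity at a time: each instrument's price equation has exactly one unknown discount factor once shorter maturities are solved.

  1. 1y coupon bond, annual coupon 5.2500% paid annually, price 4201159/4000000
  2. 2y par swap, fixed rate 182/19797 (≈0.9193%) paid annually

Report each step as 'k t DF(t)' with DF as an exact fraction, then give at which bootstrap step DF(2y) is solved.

1 1 9979/10000
2 2 4909/5000
DF(2y) is solved at step 2

step 1 [1y] bond c/1=21/400: DF=(4201159/4000000 − 21/400·(0))/(1+21/400) = 9979/10000 ≈ 0.997900
step 2 [2y] swap r/1=182/19797: DF=(1 − 182/19797·(0.997900))/(1+182/19797) = 4909/5000 ≈ 0.981800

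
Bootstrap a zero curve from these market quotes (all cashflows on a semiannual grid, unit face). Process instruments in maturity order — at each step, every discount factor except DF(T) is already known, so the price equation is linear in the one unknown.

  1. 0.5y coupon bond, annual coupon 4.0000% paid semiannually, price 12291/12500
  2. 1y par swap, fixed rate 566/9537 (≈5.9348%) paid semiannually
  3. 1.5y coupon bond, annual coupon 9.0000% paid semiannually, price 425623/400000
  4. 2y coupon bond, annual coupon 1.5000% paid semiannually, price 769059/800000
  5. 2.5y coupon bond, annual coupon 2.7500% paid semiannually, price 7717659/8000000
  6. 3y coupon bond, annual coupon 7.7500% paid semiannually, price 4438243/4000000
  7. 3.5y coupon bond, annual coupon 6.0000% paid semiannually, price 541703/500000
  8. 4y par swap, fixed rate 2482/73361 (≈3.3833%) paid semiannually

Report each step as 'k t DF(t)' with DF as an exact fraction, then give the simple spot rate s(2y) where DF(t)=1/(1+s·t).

1 1/2 241/250
2 1 4717/5000
3 3/2 9361/10000
4 2 933/1000
5 5/2 2251/2500
6 3 8937/10000
7 7/2 556/625
8 4 8759/10000
s(2y) = (1/(933/1000) − 1)/(2) = 67/1866 ≈ 3.5906%

step 1 [0.5y] bond c/2=1/50: DF=(12291/12500 − 1/50·(0))/(1+1/50) = 241/250 ≈ 0.964000
step 2 [1y] swap r/2=283/9537: DF=(1 − 283/9537·(0.964000))/(1+283/9537) = 4717/5000 ≈ 0.943400
step 3 [1.5y] bond c/2=9/200: DF=(425623/400000 − 9/200·(0.964000+0.943400))/(1+9/200) = 9361/10000 ≈ 0.936100
step 4 [2y] bond c/2=3/400: DF=(769059/800000 − 3/400·(0.964000+0.943400+0.936100))/(1+3/400) = 933/1000 ≈ 0.933000
step 5 [2.5y] bond c/2=11/800: DF=(7717659/8000000 − 11/800·(0.964000+0.943400+0.936100+0.933000))/(1+11/800) = 2251/2500 ≈ 0.900400
step 6 [3y] bond c/2=31/800: DF=(4438243/4000000 − 31/800·(0.964000+0.943400+0.936100+0.933000+0.900400))/(1+31/800) = 8937/10000 ≈ 0.893700
step 7 [3.5y] bond c/2=3/100: DF=(541703/500000 − 3/100·(0.964000+0.943400+0.936100+0.933000+0.900400+0.893700))/(1+3/100) = 556/625 ≈ 0.889600
step 8 [4y] swap r/2=1241/73361: DF=(1 − 1241/73361·(0.964000+0.943400+0.936100+0.933000+0.900400+0.893700+0.889600))/(1+1241/73361) = 8759/10000 ≈ 0.875900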